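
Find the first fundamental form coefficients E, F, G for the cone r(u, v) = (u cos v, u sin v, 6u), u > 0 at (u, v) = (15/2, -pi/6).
E = 37;  F = 0;  G = 225/4

Partials: r_u = (cos(v), sin(v), 6), r_v = (-u*sin(v), u*cos(v), 0). As functions of (u, v):
  E = r_u · r_u = 37,
  F = r_u · r_v = 0,
  G = r_v · r_v = u^2.
Evaluating at (u, v) = (15/2, -pi/6): E = 37, F = 0, G = 225/4.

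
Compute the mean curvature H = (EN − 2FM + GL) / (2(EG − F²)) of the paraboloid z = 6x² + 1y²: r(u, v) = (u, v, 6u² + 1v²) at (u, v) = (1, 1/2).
H = 157*sqrt(146)/21316

With E = 144*u^2 + 1, F = 24*u*v, G = 4*v^2 + 1, L = 12/sqrt(144*u^2 + 4*v^2 + 1), M = 0, N = 2/sqrt(144*u^2 + 4*v^2 + 1), assemble
  H = (EN − 2FM + GL) / (2(EG − F²)) = (144*u^2 + 24*v^2 + 7)/(144*u^2 + 4*v^2 + 1)^(3/2).
At (u, v) = (1, 1/2): H = 157*sqrt(146)/21316.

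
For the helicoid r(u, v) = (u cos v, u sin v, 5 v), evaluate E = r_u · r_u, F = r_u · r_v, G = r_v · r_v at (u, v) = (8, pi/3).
E = 1;  F = 0;  G = 89

Partials: r_u = (cos(v), sin(v), 0), r_v = (-u*sin(v), u*cos(v), 5). As functions of (u, v):
  E = r_u · r_u = 1,
  F = r_u · r_v = 0,
  G = r_v · r_v = u^2 + 25.
Evaluating at (u, v) = (8, pi/3): E = 1, F = 0, G = 89.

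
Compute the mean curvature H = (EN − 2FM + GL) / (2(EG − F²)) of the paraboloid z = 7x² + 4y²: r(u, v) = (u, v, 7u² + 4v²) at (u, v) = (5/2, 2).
H = 6703*sqrt(1482)/2196324

With E = 196*u^2 + 1, F = 112*u*v, G = 64*v^2 + 1, L = 14/sqrt(196*u^2 + 64*v^2 + 1), M = 0, N = 8/sqrt(196*u^2 + 64*v^2 + 1), assemble
  H = (EN − 2FM + GL) / (2(EG − F²)) = (784*u^2 + 448*v^2 + 11)/(196*u^2 + 64*v^2 + 1)^(3/2).
At (u, v) = (5/2, 2): H = 6703*sqrt(1482)/2196324.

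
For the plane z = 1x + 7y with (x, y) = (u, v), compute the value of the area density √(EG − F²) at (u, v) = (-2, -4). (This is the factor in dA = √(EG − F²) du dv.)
√(EG − F²)|_{(-2, -4)} = sqrt(51)

E = 2, F = 7, G = 50, so EG − F² = 51. Taking the positive square root: √(EG − F²) = sqrt(51). At (u, v) = (-2, -4): sqrt(51).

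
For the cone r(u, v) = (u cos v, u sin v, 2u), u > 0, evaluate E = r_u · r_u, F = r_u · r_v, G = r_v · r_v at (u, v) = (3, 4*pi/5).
E = 5;  F = 0;  G = 9

Partials: r_u = (cos(v), sin(v), 2), r_v = (-u*sin(v), u*cos(v), 0). As functions of (u, v):
  E = r_u · r_u = 5,
  F = r_u · r_v = 0,
  G = r_v · r_v = u^2.
Evaluating at (u, v) = (3, 4*pi/5): E = 5, F = 0, G = 9.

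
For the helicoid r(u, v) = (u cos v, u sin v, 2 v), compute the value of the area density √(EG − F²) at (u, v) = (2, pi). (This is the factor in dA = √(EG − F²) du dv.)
√(EG − F²)|_{(2, pi)} = 2*sqrt(2)

E = 1, F = 0, G = u^2 + 4, so EG − F² = u^2 + 4. Taking the positive square root: √(EG − F²) = sqrt(u^2 + 4). At (u, v) = (2, pi): 2*sqrt(2).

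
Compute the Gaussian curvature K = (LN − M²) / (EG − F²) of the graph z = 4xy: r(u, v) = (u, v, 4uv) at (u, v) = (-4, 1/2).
K = -16/68121

Coefficients of the first fundamental form: E = 16*v^2 + 1, F = 16*u*v, G = 16*u^2 + 1.
Coefficients of the second fundamental form: L = 0, M = 4/sqrt(16*u^2 + 16*v^2 + 1), N = 0.
Assemble K = (LN − M²)/(EG − F²) = -16/(256*u^4 + 512*u^2*v^2 + 32*u^2 + 256*v^4 + 32*v^2 + 1). At (u, v) = (-4, 1/2): K = -16/68121.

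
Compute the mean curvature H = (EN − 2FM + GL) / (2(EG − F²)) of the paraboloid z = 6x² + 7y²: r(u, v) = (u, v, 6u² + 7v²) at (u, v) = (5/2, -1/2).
H = 6607*sqrt(38)/180500

With E = 144*u^2 + 1, F = 168*u*v, G = 196*v^2 + 1, L = 12/sqrt(144*u^2 + 196*v^2 + 1), M = 0, N = 14/sqrt(144*u^2 + 196*v^2 + 1), assemble
  H = (EN − 2FM + GL) / (2(EG − F²)) = (1008*u^2 + 1176*v^2 + 13)/(144*u^2 + 196*v^2 + 1)^(3/2).
At (u, v) = (5/2, -1/2): H = 6607*sqrt(38)/180500.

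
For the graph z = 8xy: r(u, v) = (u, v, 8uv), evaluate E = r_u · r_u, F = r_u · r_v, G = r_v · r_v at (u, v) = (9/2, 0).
E = 1;  F = 0;  G = 1297

Partials: r_u = (1, 0, 8*v), r_v = (0, 1, 8*u). As functions of (u, v):
  E = r_u · r_u = 64*v^2 + 1,
  F = r_u · r_v = 64*u*v,
  G = r_v · r_v = 64*u^2 + 1.
Evaluating at (u, v) = (9/2, 0): E = 1, F = 0, G = 1297.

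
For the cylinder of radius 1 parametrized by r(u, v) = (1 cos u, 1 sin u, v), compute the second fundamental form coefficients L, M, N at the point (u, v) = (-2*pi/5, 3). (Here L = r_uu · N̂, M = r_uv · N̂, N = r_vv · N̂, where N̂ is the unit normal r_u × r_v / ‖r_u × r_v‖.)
L = -1;  M = 0;  N = 0

Compute the unit normal N̂(u, v) = (cos(u), sin(u), 0), and the second partials r_uu, r_uv, r_vv. Take dot products:
  L(u, v) = r_uu · N̂ = -1,
  M(u, v) = r_uv · N̂ = 0,
  N(u, v) = r_vv · N̂ = 0.
Evaluating at (u, v) = (-2*pi/5, 3):
  L = -1, M = 0, N = 0.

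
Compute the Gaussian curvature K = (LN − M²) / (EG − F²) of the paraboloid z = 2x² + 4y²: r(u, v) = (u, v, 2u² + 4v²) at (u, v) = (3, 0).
K = 32/21025

Coefficients of the first fundamental form: E = 16*u^2 + 1, F = 32*u*v, G = 64*v^2 + 1.
Coefficients of the second fundamental form: L = 4/sqrt(16*u^2 + 64*v^2 + 1), M = 0, N = 8/sqrt(16*u^2 + 64*v^2 + 1).
Assemble K = (LN − M²)/(EG − F²) = 32/(256*u^4 + 2048*u^2*v^2 + 32*u^2 + 4096*v^4 + 128*v^2 + 1). At (u, v) = (3, 0): K = 32/21025.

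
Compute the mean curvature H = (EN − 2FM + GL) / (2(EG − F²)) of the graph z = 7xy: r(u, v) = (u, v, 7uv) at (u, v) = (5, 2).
H = -1715*sqrt(158)/337014

With E = 49*v^2 + 1, F = 49*u*v, G = 49*u^2 + 1, L = 0, M = 7/sqrt(49*u^2 + 49*v^2 + 1), N = 0, assemble
  H = (EN − 2FM + GL) / (2(EG − F²)) = -343*u*v/(49*u^2 + 49*v^2 + 1)^(3/2).
At (u, v) = (5, 2): H = -1715*sqrt(158)/337014.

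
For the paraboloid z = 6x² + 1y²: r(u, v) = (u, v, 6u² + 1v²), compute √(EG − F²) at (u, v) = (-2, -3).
√(EG − F²)|_{(-2, -3)} = sqrt(613)

E = 144*u^2 + 1, F = 24*u*v, G = 4*v^2 + 1; EG − F² = 144*u^2 + 4*v^2 + 1; √(EG − F²) = sqrt(144*u^2 + 4*v^2 + 1). At the given point: sqrt(613).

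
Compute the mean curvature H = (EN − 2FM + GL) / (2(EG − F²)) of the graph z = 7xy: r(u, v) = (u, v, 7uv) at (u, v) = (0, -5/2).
H = 0

With E = 49*v^2 + 1, F = 49*u*v, G = 49*u^2 + 1, L = 0, M = 7/sqrt(49*u^2 + 49*v^2 + 1), N = 0, assemble
  H = (EN − 2FM + GL) / (2(EG − F²)) = -343*u*v/(49*u^2 + 49*v^2 + 1)^(3/2).
At (u, v) = (0, -5/2): H = 0.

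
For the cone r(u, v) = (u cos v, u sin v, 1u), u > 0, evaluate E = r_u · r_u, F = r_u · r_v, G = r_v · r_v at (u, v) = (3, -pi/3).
E = 2;  F = 0;  G = 9

Partials: r_u = (cos(v), sin(v), 1), r_v = (-u*sin(v), u*cos(v), 0). As functions of (u, v):
  E = r_u · r_u = 2,
  F = r_u · r_v = 0,
  G = r_v · r_v = u^2.
Evaluating at (u, v) = (3, -pi/3): E = 2, F = 0, G = 9.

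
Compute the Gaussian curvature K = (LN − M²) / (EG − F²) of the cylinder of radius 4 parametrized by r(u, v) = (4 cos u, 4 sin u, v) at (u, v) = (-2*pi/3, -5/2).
K = 0

Coefficients of the first fundamental form: E = 16, F = 0, G = 1.
Coefficients of the second fundamental form: L = -4, M = 0, N = 0.
Assemble K = (LN − M²)/(EG − F²) = 0. At (u, v) = (-2*pi/3, -5/2): K = 0.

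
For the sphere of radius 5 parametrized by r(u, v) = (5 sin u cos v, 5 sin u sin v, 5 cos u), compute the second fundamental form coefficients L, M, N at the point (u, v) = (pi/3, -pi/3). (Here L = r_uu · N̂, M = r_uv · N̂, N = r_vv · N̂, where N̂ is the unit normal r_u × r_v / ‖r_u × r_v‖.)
L = -5;  M = 0;  N = -15/4

Compute the unit normal N̂(u, v) = (sin(u)^2*cos(v)/Abs(sin(u)), sin(u)^2*sin(v)/Abs(sin(u)), sin(2*u)/(2*Abs(sin(u)))), and the second partials r_uu, r_uv, r_vv. Take dot products:
  L(u, v) = r_uu · N̂ = -5*sin(u)/Abs(sin(u)),
  M(u, v) = r_uv · N̂ = 0,
  N(u, v) = r_vv · N̂ = -5*sin(u)^3/Abs(sin(u)).
Evaluating at (u, v) = (pi/3, -pi/3):
  L = -5, M = 0, N = -15/4.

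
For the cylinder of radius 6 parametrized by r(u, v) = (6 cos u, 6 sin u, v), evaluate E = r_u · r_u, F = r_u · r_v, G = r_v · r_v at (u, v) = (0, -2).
E = 36;  F = 0;  G = 1

Partials: r_u = (-6*sin(u), 6*cos(u), 0), r_v = (0, 0, 1). As functions of (u, v):
  E = r_u · r_u = 36,
  F = r_u · r_v = 0,
  G = r_v · r_v = 1.
Evaluating at (u, v) = (0, -2): E = 36, F = 0, G = 1.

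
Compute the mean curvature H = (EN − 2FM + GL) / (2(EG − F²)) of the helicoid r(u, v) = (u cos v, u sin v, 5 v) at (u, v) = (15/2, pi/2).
H = 0

With E = 1, F = 0, G = u^2 + 25, L = 0, M = -5/sqrt(u^2 + 25), N = 0, assemble
  H = (EN − 2FM + GL) / (2(EG − F²)) = 0.
At (u, v) = (15/2, pi/2): H = 0.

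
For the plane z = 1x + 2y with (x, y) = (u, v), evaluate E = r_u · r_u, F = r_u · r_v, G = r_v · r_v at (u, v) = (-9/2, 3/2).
E = 2;  F = 2;  G = 5

Partials: r_u = (1, 0, 1), r_v = (0, 1, 2). As functions of (u, v):
  E = r_u · r_u = 2,
  F = r_u · r_v = 2,
  G = r_v · r_v = 5.
Evaluating at (u, v) = (-9/2, 3/2): E = 2, F = 2, G = 5.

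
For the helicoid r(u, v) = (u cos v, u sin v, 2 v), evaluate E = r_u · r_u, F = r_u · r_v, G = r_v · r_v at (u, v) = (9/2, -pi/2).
E = 1;  F = 0;  G = 97/4

Partials: r_u = (cos(v), sin(v), 0), r_v = (-u*sin(v), u*cos(v), 2). As functions of (u, v):
  E = r_u · r_u = 1,
  F = r_u · r_v = 0,
  G = r_v · r_v = u^2 + 4.
Evaluating at (u, v) = (9/2, -pi/2): E = 1, F = 0, G = 97/4.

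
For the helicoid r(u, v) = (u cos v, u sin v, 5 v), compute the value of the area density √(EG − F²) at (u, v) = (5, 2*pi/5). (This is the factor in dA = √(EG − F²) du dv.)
√(EG − F²)|_{(5, 2*pi/5)} = 5*sqrt(2)

E = 1, F = 0, G = u^2 + 25, so EG − F² = u^2 + 25. Taking the positive square root: √(EG − F²) = sqrt(u^2 + 25). At (u, v) = (5, 2*pi/5): 5*sqrt(2).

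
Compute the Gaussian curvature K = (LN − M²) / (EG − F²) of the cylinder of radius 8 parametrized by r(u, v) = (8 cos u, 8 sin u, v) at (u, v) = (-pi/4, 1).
K = 0

Coefficients of the first fundamental form: E = 64, F = 0, G = 1.
Coefficients of the second fundamental form: L = -8, M = 0, N = 0.
Assemble K = (LN − M²)/(EG − F²) = 0. At (u, v) = (-pi/4, 1): K = 0.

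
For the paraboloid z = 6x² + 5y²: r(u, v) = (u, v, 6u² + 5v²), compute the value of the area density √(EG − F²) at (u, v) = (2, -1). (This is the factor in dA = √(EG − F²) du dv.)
√(EG − F²)|_{(2, -1)} = sqrt(677)

E = 144*u^2 + 1, F = 120*u*v, G = 100*v^2 + 1, so EG − F² = 144*u^2 + 100*v^2 + 1. Taking the positive square root: √(EG − F²) = sqrt(144*u^2 + 100*v^2 + 1). At (u, v) = (2, -1): sqrt(677).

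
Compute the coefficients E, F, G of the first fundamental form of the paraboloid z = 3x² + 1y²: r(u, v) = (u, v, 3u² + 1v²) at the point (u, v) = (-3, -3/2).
E = 325;  F = 54;  G = 10

Partials: r_u = (1, 0, 6*u), r_v = (0, 1, 2*v). As functions of (u, v):
  E = r_u · r_u = 36*u^2 + 1,
  F = r_u · r_v = 12*u*v,
  G = r_v · r_v = 4*v^2 + 1.
Evaluating at (u, v) = (-3, -3/2): E = 325, F = 54, G = 10.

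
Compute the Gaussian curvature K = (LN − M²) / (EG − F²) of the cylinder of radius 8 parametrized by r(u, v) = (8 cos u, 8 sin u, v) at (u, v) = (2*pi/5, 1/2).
K = 0

Coefficients of the first fundamental form: E = 64, F = 0, G = 1.
Coefficients of the second fundamental form: L = -8, M = 0, N = 0.
Assemble K = (LN − M²)/(EG − F²) = 0. At (u, v) = (2*pi/5, 1/2): K = 0.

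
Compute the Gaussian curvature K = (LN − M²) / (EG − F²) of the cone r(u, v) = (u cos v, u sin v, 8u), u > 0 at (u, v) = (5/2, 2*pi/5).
K = 0

Coefficients of the first fundamental form: E = 65, F = 0, G = u^2.
Coefficients of the second fundamental form: L = 0, M = 0, N = 8*sqrt(65)*u^2/(65*Abs(u)).
Assemble K = (LN − M²)/(EG − F²) = 0. At (u, v) = (5/2, 2*pi/5): K = 0.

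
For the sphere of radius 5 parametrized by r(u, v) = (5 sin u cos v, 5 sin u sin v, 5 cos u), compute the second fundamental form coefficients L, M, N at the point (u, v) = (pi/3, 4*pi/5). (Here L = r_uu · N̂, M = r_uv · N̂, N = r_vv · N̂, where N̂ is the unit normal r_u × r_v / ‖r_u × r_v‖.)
L = -5;  M = 0;  N = -15/4

Compute the unit normal N̂(u, v) = (sin(u)^2*cos(v)/Abs(sin(u)), sin(u)^2*sin(v)/Abs(sin(u)), sin(2*u)/(2*Abs(sin(u)))), and the second partials r_uu, r_uv, r_vv. Take dot products:
  L(u, v) = r_uu · N̂ = -5*sin(u)/Abs(sin(u)),
  M(u, v) = r_uv · N̂ = 0,
  N(u, v) = r_vv · N̂ = -5*sin(u)^3/Abs(sin(u)).
Evaluating at (u, v) = (pi/3, 4*pi/5):
  L = -5, M = 0, N = -15/4.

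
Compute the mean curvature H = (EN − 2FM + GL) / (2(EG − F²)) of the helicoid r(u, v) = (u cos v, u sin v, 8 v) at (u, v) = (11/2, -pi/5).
H = 0

With E = 1, F = 0, G = u^2 + 64, L = 0, M = -8/sqrt(u^2 + 64), N = 0, assemble
  H = (EN − 2FM + GL) / (2(EG − F²)) = 0.
At (u, v) = (11/2, -pi/5): H = 0.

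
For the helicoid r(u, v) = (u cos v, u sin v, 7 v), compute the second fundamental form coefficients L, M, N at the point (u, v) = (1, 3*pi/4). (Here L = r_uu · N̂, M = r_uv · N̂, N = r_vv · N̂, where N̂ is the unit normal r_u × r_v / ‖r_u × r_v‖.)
L = 0;  M = -7*sqrt(2)/10;  N = 0

Compute the unit normal N̂(u, v) = (7*sin(v)/sqrt(u^2 + 49), -7*cos(v)/sqrt(u^2 + 49), u/sqrt(u^2 + 49)), and the second partials r_uu, r_uv, r_vv. Take dot products:
  L(u, v) = r_uu · N̂ = 0,
  M(u, v) = r_uv · N̂ = -7/sqrt(u^2 + 49),
  N(u, v) = r_vv · N̂ = 0.
Evaluating at (u, v) = (1, 3*pi/4):
  L = 0, M = -7*sqrt(2)/10, N = 0.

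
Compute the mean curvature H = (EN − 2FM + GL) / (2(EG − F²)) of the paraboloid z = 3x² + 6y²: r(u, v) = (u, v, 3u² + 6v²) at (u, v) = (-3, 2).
H = 3681*sqrt(901)/811801

With E = 36*u^2 + 1, F = 72*u*v, G = 144*v^2 + 1, L = 6/sqrt(36*u^2 + 144*v^2 + 1), M = 0, N = 12/sqrt(36*u^2 + 144*v^2 + 1), assemble
  H = (EN − 2FM + GL) / (2(EG − F²)) = 9*(24*u^2 + 48*v^2 + 1)/(36*u^2 + 144*v^2 + 1)^(3/2).
At (u, v) = (-3, 2): H = 3681*sqrt(901)/811801.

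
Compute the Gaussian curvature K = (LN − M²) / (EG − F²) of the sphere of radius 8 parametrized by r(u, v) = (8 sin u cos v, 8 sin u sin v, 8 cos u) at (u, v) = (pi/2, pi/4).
K = 1/64

Coefficients of the first fundamental form: E = 64, F = 0, G = 64*sin(u)^2.
Coefficients of the second fundamental form: L = -8*sin(u)/Abs(sin(u)), M = 0, N = -8*sin(u)^3/Abs(sin(u)).
Assemble K = (LN − M²)/(EG − F²) = 1/64. At (u, v) = (pi/2, pi/4): K = 1/64.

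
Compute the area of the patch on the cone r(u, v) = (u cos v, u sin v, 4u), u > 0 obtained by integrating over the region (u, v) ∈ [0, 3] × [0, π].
Area = 9*sqrt(17)*pi/2

Area = ∫∫ √(EG − F²) du dv with √(EG − F²) = sqrt(17)*Abs(u). Integrating over [0, 3] × [0, π] gives 9*sqrt(17)*pi/2.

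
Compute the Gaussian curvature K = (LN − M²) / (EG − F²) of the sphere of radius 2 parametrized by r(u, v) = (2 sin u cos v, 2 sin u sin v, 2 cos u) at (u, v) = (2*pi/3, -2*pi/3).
K = 1/4

Coefficients of the first fundamental form: E = 4, F = 0, G = 4*sin(u)^2.
Coefficients of the second fundamental form: L = -2*sin(u)/Abs(sin(u)), M = 0, N = -2*sin(u)^3/Abs(sin(u)).
Assemble K = (LN − M²)/(EG − F²) = 1/4. At (u, v) = (2*pi/3, -2*pi/3): K = 1/4.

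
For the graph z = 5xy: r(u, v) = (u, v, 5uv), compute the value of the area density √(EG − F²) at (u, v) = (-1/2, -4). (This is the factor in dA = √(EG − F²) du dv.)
√(EG − F²)|_{(-1/2, -4)} = 3*sqrt(181)/2

E = 25*v^2 + 1, F = 25*u*v, G = 25*u^2 + 1, so EG − F² = 25*u^2 + 25*v^2 + 1. Taking the positive square root: √(EG − F²) = sqrt(25*u^2 + 25*v^2 + 1). At (u, v) = (-1/2, -4): 3*sqrt(181)/2.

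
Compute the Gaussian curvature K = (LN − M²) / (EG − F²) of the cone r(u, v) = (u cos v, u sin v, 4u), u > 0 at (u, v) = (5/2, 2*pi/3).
K = 0

Coefficients of the first fundamental form: E = 17, F = 0, G = u^2.
Coefficients of the second fundamental form: L = 0, M = 0, N = 4*sqrt(17)*u^2/(17*Abs(u)).
Assemble K = (LN − M²)/(EG − F²) = 0. At (u, v) = (5/2, 2*pi/3): K = 0.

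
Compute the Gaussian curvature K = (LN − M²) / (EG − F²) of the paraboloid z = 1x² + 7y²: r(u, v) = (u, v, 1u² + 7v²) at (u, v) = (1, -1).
K = 28/40401

Coefficients of the first fundamental form: E = 4*u^2 + 1, F = 28*u*v, G = 196*v^2 + 1.
Coefficients of the second fundamental form: L = 2/sqrt(4*u^2 + 196*v^2 + 1), M = 0, N = 14/sqrt(4*u^2 + 196*v^2 + 1).
Assemble K = (LN − M²)/(EG − F²) = 28/(16*u^4 + 1568*u^2*v^2 + 8*u^2 + 38416*v^4 + 392*v^2 + 1). At (u, v) = (1, -1): K = 28/40401.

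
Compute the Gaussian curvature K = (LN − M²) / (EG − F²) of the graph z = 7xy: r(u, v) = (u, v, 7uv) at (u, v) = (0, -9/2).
K = -784/15784729

Coefficients of the first fundamental form: E = 49*v^2 + 1, F = 49*u*v, G = 49*u^2 + 1.
Coefficients of the second fundamental form: L = 0, M = 7/sqrt(49*u^2 + 49*v^2 + 1), N = 0.
Assemble K = (LN − M²)/(EG − F²) = -49/(2401*u^4 + 4802*u^2*v^2 + 98*u^2 + 2401*v^4 + 98*v^2 + 1). At (u, v) = (0, -9/2): K = -784/15784729.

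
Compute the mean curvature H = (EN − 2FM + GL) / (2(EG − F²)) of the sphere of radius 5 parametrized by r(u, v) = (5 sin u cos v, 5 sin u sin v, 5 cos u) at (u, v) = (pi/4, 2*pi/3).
H = -1/5

With E = 25, F = 0, G = 25*sin(u)^2, L = -5*sin(u)/Abs(sin(u)), M = 0, N = -5*sin(u)^3/Abs(sin(u)), assemble
  H = (EN − 2FM + GL) / (2(EG − F²)) = -sin(u)/(5*Abs(sin(u))).
At (u, v) = (pi/4, 2*pi/3): H = -1/5.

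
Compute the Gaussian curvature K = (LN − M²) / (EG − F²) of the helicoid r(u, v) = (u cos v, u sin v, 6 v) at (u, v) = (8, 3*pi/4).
K = -9/2500

Coefficients of the first fundamental form: E = 1, F = 0, G = u^2 + 36.
Coefficients of the second fundamental form: L = 0, M = -6/sqrt(u^2 + 36), N = 0.
Assemble K = (LN − M²)/(EG − F²) = -36/(u^2 + 36)^2. At (u, v) = (8, 3*pi/4): K = -9/2500.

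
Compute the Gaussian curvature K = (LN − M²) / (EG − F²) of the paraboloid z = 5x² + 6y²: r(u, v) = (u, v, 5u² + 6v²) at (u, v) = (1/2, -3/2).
K = 6/6125

Coefficients of the first fundamental form: E = 100*u^2 + 1, F = 120*u*v, G = 144*v^2 + 1.
Coefficients of the second fundamental form: L = 10/sqrt(100*u^2 + 144*v^2 + 1), M = 0, N = 12/sqrt(100*u^2 + 144*v^2 + 1).
Assemble K = (LN − M²)/(EG − F²) = 120/(10000*u^4 + 28800*u^2*v^2 + 200*u^2 + 20736*v^4 + 288*v^2 + 1). At (u, v) = (1/2, -3/2): K = 6/6125.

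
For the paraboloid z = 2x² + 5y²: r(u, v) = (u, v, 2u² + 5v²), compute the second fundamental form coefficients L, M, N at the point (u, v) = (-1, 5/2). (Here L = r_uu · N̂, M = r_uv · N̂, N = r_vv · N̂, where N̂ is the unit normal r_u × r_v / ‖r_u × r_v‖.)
L = 2*sqrt(642)/321;  M = 0;  N = 5*sqrt(642)/321

Compute the unit normal N̂(u, v) = (-4*u/sqrt(16*u^2 + 100*v^2 + 1), -10*v/sqrt(16*u^2 + 100*v^2 + 1), 1/sqrt(16*u^2 + 100*v^2 + 1)), and the second partials r_uu, r_uv, r_vv. Take dot products:
  L(u, v) = r_uu · N̂ = 4/sqrt(16*u^2 + 100*v^2 + 1),
  M(u, v) = r_uv · N̂ = 0,
  N(u, v) = r_vv · N̂ = 10/sqrt(16*u^2 + 100*v^2 + 1).
Evaluating at (u, v) = (-1, 5/2):
  L = 2*sqrt(642)/321, M = 0, N = 5*sqrt(642)/321.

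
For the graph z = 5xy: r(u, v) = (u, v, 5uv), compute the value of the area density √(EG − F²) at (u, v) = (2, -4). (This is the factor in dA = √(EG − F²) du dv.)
√(EG − F²)|_{(2, -4)} = sqrt(501)

E = 25*v^2 + 1, F = 25*u*v, G = 25*u^2 + 1, so EG − F² = 25*u^2 + 25*v^2 + 1. Taking the positive square root: √(EG − F²) = sqrt(25*u^2 + 25*v^2 + 1). At (u, v) = (2, -4): sqrt(501).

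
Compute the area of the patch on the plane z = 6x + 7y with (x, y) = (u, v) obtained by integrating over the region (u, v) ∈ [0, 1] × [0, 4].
Area = 4*sqrt(86)

Area = ∫∫ √(EG − F²) du dv with √(EG − F²) = sqrt(86). Integrating over [0, 1] × [0, 4] gives 4*sqrt(86).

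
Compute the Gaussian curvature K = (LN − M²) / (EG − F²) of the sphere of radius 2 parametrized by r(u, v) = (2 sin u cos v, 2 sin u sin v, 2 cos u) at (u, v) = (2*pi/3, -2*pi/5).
K = 1/4

Coefficients of the first fundamental form: E = 4, F = 0, G = 4*sin(u)^2.
Coefficients of the second fundamental form: L = -2*sin(u)/Abs(sin(u)), M = 0, N = -2*sin(u)^3/Abs(sin(u)).
Assemble K = (LN − M²)/(EG − F²) = 1/4. At (u, v) = (2*pi/3, -2*pi/5): K = 1/4.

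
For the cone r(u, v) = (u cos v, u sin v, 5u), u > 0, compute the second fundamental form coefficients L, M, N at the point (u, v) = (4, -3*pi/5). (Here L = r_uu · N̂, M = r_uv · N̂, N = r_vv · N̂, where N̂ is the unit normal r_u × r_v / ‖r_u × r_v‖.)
L = 0;  M = 0;  N = 10*sqrt(26)/13

Compute the unit normal N̂(u, v) = (-5*sqrt(26)*u*cos(v)/(26*Abs(u)), -5*sqrt(26)*u*sin(v)/(26*Abs(u)), sqrt(26)*u/(26*Abs(u))), and the second partials r_uu, r_uv, r_vv. Take dot products:
  L(u, v) = r_uu · N̂ = 0,
  M(u, v) = r_uv · N̂ = 0,
  N(u, v) = r_vv · N̂ = 5*sqrt(26)*u^2/(26*Abs(u)).
Evaluating at (u, v) = (4, -3*pi/5):
  L = 0, M = 0, N = 10*sqrt(26)/13.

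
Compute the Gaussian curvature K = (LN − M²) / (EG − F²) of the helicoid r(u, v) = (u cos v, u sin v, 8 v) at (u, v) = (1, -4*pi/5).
K = -64/4225

Coefficients of the first fundamental form: E = 1, F = 0, G = u^2 + 64.
Coefficients of the second fundamental form: L = 0, M = -8/sqrt(u^2 + 64), N = 0.
Assemble K = (LN − M²)/(EG − F²) = -64/(u^2 + 64)^2. At (u, v) = (1, -4*pi/5): K = -64/4225.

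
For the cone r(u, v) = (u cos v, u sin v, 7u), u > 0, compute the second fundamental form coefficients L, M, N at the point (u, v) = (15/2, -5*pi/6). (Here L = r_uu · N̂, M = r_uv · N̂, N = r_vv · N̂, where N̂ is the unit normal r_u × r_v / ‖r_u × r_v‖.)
L = 0;  M = 0;  N = 21*sqrt(2)/4

Compute the unit normal N̂(u, v) = (-7*sqrt(2)*u*cos(v)/(10*Abs(u)), -7*sqrt(2)*u*sin(v)/(10*Abs(u)), sqrt(2)*u/(10*Abs(u))), and the second partials r_uu, r_uv, r_vv. Take dot products:
  L(u, v) = r_uu · N̂ = 0,
  M(u, v) = r_uv · N̂ = 0,
  N(u, v) = r_vv · N̂ = 7*sqrt(2)*u^2/(10*Abs(u)).
Evaluating at (u, v) = (15/2, -5*pi/6):
  L = 0, M = 0, N = 21*sqrt(2)/4.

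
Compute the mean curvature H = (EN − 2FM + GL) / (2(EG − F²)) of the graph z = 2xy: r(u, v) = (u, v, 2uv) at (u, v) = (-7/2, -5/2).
H = -14*sqrt(3)/225

With E = 4*v^2 + 1, F = 4*u*v, G = 4*u^2 + 1, L = 0, M = 2/sqrt(4*u^2 + 4*v^2 + 1), N = 0, assemble
  H = (EN − 2FM + GL) / (2(EG − F²)) = -8*u*v/(4*u^2 + 4*v^2 + 1)^(3/2).
At (u, v) = (-7/2, -5/2): H = -14*sqrt(3)/225.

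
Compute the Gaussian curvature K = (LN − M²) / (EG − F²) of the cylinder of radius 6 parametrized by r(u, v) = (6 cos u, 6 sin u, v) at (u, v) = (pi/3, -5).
K = 0

Coefficients of the first fundamental form: E = 36, F = 0, G = 1.
Coefficients of the second fundamental form: L = -6, M = 0, N = 0.
Assemble K = (LN − M²)/(EG − F²) = 0. At (u, v) = (pi/3, -5): K = 0.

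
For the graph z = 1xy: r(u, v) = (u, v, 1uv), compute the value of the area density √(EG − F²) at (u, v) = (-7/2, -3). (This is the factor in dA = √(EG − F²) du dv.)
√(EG − F²)|_{(-7/2, -3)} = sqrt(89)/2

E = v^2 + 1, F = u*v, G = u^2 + 1, so EG − F² = u^2 + v^2 + 1. Taking the positive square root: √(EG − F²) = sqrt(u^2 + v^2 + 1). At (u, v) = (-7/2, -3): sqrt(89)/2.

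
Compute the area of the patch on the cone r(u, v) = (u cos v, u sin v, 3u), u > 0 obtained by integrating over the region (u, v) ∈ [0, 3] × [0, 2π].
Area = 9*sqrt(10)*pi

Area = ∫∫ √(EG − F²) du dv with √(EG − F²) = sqrt(10)*Abs(u). Integrating over [0, 3] × [0, 2π] gives 9*sqrt(10)*pi.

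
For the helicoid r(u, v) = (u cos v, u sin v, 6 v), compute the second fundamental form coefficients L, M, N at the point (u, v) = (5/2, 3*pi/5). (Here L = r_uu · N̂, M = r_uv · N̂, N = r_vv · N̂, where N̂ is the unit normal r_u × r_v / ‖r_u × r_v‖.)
L = 0;  M = -12/13;  N = 0

Compute the unit normal N̂(u, v) = (6*sin(v)/sqrt(u^2 + 36), -6*cos(v)/sqrt(u^2 + 36), u/sqrt(u^2 + 36)), and the second partials r_uu, r_uv, r_vv. Take dot products:
  L(u, v) = r_uu · N̂ = 0,
  M(u, v) = r_uv · N̂ = -6/sqrt(u^2 + 36),
  N(u, v) = r_vv · N̂ = 0.
Evaluating at (u, v) = (5/2, 3*pi/5):
  L = 0, M = -12/13, N = 0.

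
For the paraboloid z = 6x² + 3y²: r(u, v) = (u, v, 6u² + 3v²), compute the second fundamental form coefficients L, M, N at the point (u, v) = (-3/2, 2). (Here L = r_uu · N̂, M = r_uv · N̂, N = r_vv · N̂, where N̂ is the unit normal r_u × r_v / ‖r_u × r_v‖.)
L = 12*sqrt(469)/469;  M = 0;  N = 6*sqrt(469)/469

Compute the unit normal N̂(u, v) = (-12*u/sqrt(144*u^2 + 36*v^2 + 1), -6*v/sqrt(144*u^2 + 36*v^2 + 1), 1/sqrt(144*u^2 + 36*v^2 + 1)), and the second partials r_uu, r_uv, r_vv. Take dot products:
  L(u, v) = r_uu · N̂ = 12/sqrt(144*u^2 + 36*v^2 + 1),
  M(u, v) = r_uv · N̂ = 0,
  N(u, v) = r_vv · N̂ = 6/sqrt(144*u^2 + 36*v^2 + 1).
Evaluating at (u, v) = (-3/2, 2):
  L = 12*sqrt(469)/469, M = 0, N = 6*sqrt(469)/469.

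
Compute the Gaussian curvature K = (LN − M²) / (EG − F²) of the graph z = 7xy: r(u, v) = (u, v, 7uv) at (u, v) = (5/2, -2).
K = -784/4052169

Coefficients of the first fundamental form: E = 49*v^2 + 1, F = 49*u*v, G = 49*u^2 + 1.
Coefficients of the second fundamental form: L = 0, M = 7/sqrt(49*u^2 + 49*v^2 + 1), N = 0.
Assemble K = (LN − M²)/(EG − F²) = -49/(2401*u^4 + 4802*u^2*v^2 + 98*u^2 + 2401*v^4 + 98*v^2 + 1). At (u, v) = (5/2, -2): K = -784/4052169.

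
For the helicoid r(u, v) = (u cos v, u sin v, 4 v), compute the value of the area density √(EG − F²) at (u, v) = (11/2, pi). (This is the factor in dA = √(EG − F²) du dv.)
√(EG − F²)|_{(11/2, pi)} = sqrt(185)/2

E = 1, F = 0, G = u^2 + 16, so EG − F² = u^2 + 16. Taking the positive square root: √(EG − F²) = sqrt(u^2 + 16). At (u, v) = (11/2, pi): sqrt(185)/2.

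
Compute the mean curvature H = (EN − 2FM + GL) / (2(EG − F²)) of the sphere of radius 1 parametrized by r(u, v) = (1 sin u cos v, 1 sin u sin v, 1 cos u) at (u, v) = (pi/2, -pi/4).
H = -1

With E = 1, F = 0, G = sin(u)^2, L = -sin(u)/Abs(sin(u)), M = 0, N = -sin(u)^3/Abs(sin(u)), assemble
  H = (EN − 2FM + GL) / (2(EG − F²)) = -sin(u)/Abs(sin(u)).
At (u, v) = (pi/2, -pi/4): H = -1.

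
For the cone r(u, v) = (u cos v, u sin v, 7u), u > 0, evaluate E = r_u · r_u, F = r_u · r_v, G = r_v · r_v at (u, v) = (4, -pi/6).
E = 50;  F = 0;  G = 16

Partials: r_u = (cos(v), sin(v), 7), r_v = (-u*sin(v), u*cos(v), 0). As functions of (u, v):
  E = r_u · r_u = 50,
  F = r_u · r_v = 0,
  G = r_v · r_v = u^2.
Evaluating at (u, v) = (4, -pi/6): E = 50, F = 0, G = 16.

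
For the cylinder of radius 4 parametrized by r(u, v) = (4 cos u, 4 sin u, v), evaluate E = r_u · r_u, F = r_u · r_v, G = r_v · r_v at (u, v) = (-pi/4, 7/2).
E = 16;  F = 0;  G = 1

Partials: r_u = (-4*sin(u), 4*cos(u), 0), r_v = (0, 0, 1). As functions of (u, v):
  E = r_u · r_u = 16,
  F = r_u · r_v = 0,
  G = r_v · r_v = 1.
Evaluating at (u, v) = (-pi/4, 7/2): E = 16, F = 0, G = 1.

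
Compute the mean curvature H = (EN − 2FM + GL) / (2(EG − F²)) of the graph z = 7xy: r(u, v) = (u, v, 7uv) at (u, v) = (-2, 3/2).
H = 8232*sqrt(1229)/1510441

With E = 49*v^2 + 1, F = 49*u*v, G = 49*u^2 + 1, L = 0, M = 7/sqrt(49*u^2 + 49*v^2 + 1), N = 0, assemble
  H = (EN − 2FM + GL) / (2(EG − F²)) = -343*u*v/(49*u^2 + 49*v^2 + 1)^(3/2).
At (u, v) = (-2, 3/2): H = 8232*sqrt(1229)/1510441.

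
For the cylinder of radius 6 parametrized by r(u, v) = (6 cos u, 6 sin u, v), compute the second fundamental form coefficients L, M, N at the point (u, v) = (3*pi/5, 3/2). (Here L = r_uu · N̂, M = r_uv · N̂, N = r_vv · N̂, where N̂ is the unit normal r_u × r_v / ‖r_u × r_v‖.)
L = -6;  M = 0;  N = 0

Compute the unit normal N̂(u, v) = (cos(u), sin(u), 0), and the second partials r_uu, r_uv, r_vv. Take dot products:
  L(u, v) = r_uu · N̂ = -6,
  M(u, v) = r_uv · N̂ = 0,
  N(u, v) = r_vv · N̂ = 0.
Evaluating at (u, v) = (3*pi/5, 3/2):
  L = -6, M = 0, N = 0.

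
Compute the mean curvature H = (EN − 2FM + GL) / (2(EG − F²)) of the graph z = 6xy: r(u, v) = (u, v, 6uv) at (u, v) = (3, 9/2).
H = -729*sqrt(1054)/277729

With E = 36*v^2 + 1, F = 36*u*v, G = 36*u^2 + 1, L = 0, M = 6/sqrt(36*u^2 + 36*v^2 + 1), N = 0, assemble
  H = (EN − 2FM + GL) / (2(EG − F²)) = -216*u*v/(36*u^2 + 36*v^2 + 1)^(3/2).
At (u, v) = (3, 9/2): H = -729*sqrt(1054)/277729.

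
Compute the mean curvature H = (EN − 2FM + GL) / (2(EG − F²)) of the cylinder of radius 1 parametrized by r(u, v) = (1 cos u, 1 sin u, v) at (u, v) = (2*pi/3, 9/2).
H = -1/2

With E = 1, F = 0, G = 1, L = -1, M = 0, N = 0, assemble
  H = (EN − 2FM + GL) / (2(EG − F²)) = -1/2.
At (u, v) = (2*pi/3, 9/2): H = -1/2.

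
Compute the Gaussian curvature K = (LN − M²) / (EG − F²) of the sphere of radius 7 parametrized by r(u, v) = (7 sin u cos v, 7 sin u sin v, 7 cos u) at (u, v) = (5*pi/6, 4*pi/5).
K = 1/49

Coefficients of the first fundamental form: E = 49, F = 0, G = 49*sin(u)^2.
Coefficients of the second fundamental form: L = -7*sin(u)/Abs(sin(u)), M = 0, N = -7*sin(u)^3/Abs(sin(u)).
Assemble K = (LN − M²)/(EG − F²) = 1/49. At (u, v) = (5*pi/6, 4*pi/5): K = 1/49.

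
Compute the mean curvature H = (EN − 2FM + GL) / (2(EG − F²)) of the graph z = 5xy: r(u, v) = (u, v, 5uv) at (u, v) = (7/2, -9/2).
H = 7875*sqrt(3254)/5294258

With E = 25*v^2 + 1, F = 25*u*v, G = 25*u^2 + 1, L = 0, M = 5/sqrt(25*u^2 + 25*v^2 + 1), N = 0, assemble
  H = (EN − 2FM + GL) / (2(EG − F²)) = -125*u*v/(25*u^2 + 25*v^2 + 1)^(3/2).
At (u, v) = (7/2, -9/2): H = 7875*sqrt(3254)/5294258.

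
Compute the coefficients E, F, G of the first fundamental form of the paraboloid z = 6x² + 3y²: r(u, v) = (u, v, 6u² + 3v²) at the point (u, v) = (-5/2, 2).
E = 901;  F = -360;  G = 145

Partials: r_u = (1, 0, 12*u), r_v = (0, 1, 6*v). As functions of (u, v):
  E = r_u · r_u = 144*u^2 + 1,
  F = r_u · r_v = 72*u*v,
  G = r_v · r_v = 36*v^2 + 1.
Evaluating at (u, v) = (-5/2, 2): E = 901, F = -360, G = 145.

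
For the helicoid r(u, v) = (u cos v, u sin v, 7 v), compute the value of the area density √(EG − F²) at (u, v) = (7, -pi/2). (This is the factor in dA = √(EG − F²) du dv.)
√(EG − F²)|_{(7, -pi/2)} = 7*sqrt(2)

E = 1, F = 0, G = u^2 + 49, so EG − F² = u^2 + 49. Taking the positive square root: √(EG − F²) = sqrt(u^2 + 49). At (u, v) = (7, -pi/2): 7*sqrt(2).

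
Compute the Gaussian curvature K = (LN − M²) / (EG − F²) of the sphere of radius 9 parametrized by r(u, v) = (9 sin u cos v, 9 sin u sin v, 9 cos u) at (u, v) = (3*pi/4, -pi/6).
K = 1/81

Coefficients of the first fundamental form: E = 81, F = 0, G = 81*sin(u)^2.
Coefficients of the second fundamental form: L = -9*sin(u)/Abs(sin(u)), M = 0, N = -9*sin(u)^3/Abs(sin(u)).
Assemble K = (LN − M²)/(EG − F²) = 1/81. At (u, v) = (3*pi/4, -pi/6): K = 1/81.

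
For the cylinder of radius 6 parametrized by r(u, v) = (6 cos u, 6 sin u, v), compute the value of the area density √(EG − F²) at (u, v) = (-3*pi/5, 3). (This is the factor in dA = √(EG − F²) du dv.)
√(EG − F²)|_{(-3*pi/5, 3)} = 6

E = 36, F = 0, G = 1, so EG − F² = 36. Taking the positive square root: √(EG − F²) = 6. At (u, v) = (-3*pi/5, 3): 6.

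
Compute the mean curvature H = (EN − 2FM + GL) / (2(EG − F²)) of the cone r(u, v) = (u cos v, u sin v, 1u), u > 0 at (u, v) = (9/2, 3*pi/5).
H = sqrt(2)/18

With E = 2, F = 0, G = u^2, L = 0, M = 0, N = sqrt(2)*u^2/(2*Abs(u)), assemble
  H = (EN − 2FM + GL) / (2(EG − F²)) = sqrt(2)/(4*Abs(u)).
At (u, v) = (9/2, 3*pi/5): H = sqrt(2)/18.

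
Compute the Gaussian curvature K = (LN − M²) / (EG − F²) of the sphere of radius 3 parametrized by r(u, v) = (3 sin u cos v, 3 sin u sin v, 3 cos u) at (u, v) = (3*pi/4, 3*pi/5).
K = 1/9

Coefficients of the first fundamental form: E = 9, F = 0, G = 9*sin(u)^2.
Coefficients of the second fundamental form: L = -3*sin(u)/Abs(sin(u)), M = 0, N = -3*sin(u)^3/Abs(sin(u)).
Assemble K = (LN − M²)/(EG − F²) = 1/9. At (u, v) = (3*pi/4, 3*pi/5): K = 1/9.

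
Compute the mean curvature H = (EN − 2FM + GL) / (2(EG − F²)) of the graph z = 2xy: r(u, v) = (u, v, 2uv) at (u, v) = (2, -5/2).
H = 10*sqrt(42)/441

With E = 4*v^2 + 1, F = 4*u*v, G = 4*u^2 + 1, L = 0, M = 2/sqrt(4*u^2 + 4*v^2 + 1), N = 0, assemble
  H = (EN − 2FM + GL) / (2(EG − F²)) = -8*u*v/(4*u^2 + 4*v^2 + 1)^(3/2).
At (u, v) = (2, -5/2): H = 10*sqrt(42)/441.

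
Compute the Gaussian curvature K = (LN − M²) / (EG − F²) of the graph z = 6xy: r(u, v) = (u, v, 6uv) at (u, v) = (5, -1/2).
K = -9/207025

Coefficients of the first fundamental form: E = 36*v^2 + 1, F = 36*u*v, G = 36*u^2 + 1.
Coefficients of the second fundamental form: L = 0, M = 6/sqrt(36*u^2 + 36*v^2 + 1), N = 0.
Assemble K = (LN − M²)/(EG − F²) = -36/(1296*u^4 + 2592*u^2*v^2 + 72*u^2 + 1296*v^4 + 72*v^2 + 1). At (u, v) = (5, -1/2): K = -9/207025.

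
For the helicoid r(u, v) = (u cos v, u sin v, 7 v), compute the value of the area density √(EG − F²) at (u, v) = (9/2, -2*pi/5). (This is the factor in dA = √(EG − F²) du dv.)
√(EG − F²)|_{(9/2, -2*pi/5)} = sqrt(277)/2

E = 1, F = 0, G = u^2 + 49, so EG − F² = u^2 + 49. Taking the positive square root: √(EG − F²) = sqrt(u^2 + 49). At (u, v) = (9/2, -2*pi/5): sqrt(277)/2.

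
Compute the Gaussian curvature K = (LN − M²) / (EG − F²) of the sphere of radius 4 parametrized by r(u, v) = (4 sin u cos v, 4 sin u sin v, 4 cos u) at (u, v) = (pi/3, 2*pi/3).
K = 1/16

Coefficients of the first fundamental form: E = 16, F = 0, G = 16*sin(u)^2.
Coefficients of the second fundamental form: L = -4*sin(u)/Abs(sin(u)), M = 0, N = -4*sin(u)^3/Abs(sin(u)).
Assemble K = (LN − M²)/(EG − F²) = 1/16. At (u, v) = (pi/3, 2*pi/3): K = 1/16.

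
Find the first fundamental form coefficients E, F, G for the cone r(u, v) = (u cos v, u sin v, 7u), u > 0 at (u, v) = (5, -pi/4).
E = 50;  F = 0;  G = 25

Partials: r_u = (cos(v), sin(v), 7), r_v = (-u*sin(v), u*cos(v), 0). As functions of (u, v):
  E = r_u · r_u = 50,
  F = r_u · r_v = 0,
  G = r_v · r_v = u^2.
Evaluating at (u, v) = (5, -pi/4): E = 50, F = 0, G = 25.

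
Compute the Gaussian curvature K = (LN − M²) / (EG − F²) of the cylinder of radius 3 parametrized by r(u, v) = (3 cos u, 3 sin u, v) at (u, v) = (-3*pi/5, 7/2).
K = 0

Coefficients of the first fundamental form: E = 9, F = 0, G = 1.
Coefficients of the second fundamental form: L = -3, M = 0, N = 0.
Assemble K = (LN − M²)/(EG − F²) = 0. At (u, v) = (-3*pi/5, 7/2): K = 0.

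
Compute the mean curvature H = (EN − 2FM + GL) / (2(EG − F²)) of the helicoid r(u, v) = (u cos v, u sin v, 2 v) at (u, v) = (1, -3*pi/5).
H = 0

With E = 1, F = 0, G = u^2 + 4, L = 0, M = -2/sqrt(u^2 + 4), N = 0, assemble
  H = (EN − 2FM + GL) / (2(EG − F²)) = 0.
At (u, v) = (1, -3*pi/5): H = 0.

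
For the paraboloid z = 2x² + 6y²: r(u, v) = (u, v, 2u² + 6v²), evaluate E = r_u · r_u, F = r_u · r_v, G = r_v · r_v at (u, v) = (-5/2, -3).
E = 101;  F = 360;  G = 1297

Partials: r_u = (1, 0, 4*u), r_v = (0, 1, 12*v). As functions of (u, v):
  E = r_u · r_u = 16*u^2 + 1,
  F = r_u · r_v = 48*u*v,
  G = r_v · r_v = 144*v^2 + 1.
Evaluating at (u, v) = (-5/2, -3): E = 101, F = 360, G = 1297.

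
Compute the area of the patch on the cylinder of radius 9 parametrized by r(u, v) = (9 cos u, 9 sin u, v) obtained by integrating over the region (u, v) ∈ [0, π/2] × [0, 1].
Area = 9*pi/2

Area = ∫∫ √(EG − F²) du dv with √(EG − F²) = 9. Integrating over [0, π/2] × [0, 1] gives 9*pi/2.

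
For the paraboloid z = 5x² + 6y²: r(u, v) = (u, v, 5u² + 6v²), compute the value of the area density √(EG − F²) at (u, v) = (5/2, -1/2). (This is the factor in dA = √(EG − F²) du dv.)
√(EG − F²)|_{(5/2, -1/2)} = sqrt(662)

E = 100*u^2 + 1, F = 120*u*v, G = 144*v^2 + 1, so EG − F² = 100*u^2 + 144*v^2 + 1. Taking the positive square root: √(EG − F²) = sqrt(100*u^2 + 144*v^2 + 1). At (u, v) = (5/2, -1/2): sqrt(662).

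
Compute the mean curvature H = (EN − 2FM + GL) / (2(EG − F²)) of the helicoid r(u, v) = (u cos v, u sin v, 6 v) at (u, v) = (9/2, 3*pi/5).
H = 0

With E = 1, F = 0, G = u^2 + 36, L = 0, M = -6/sqrt(u^2 + 36), N = 0, assemble
  H = (EN − 2FM + GL) / (2(EG − F²)) = 0.
At (u, v) = (9/2, 3*pi/5): H = 0.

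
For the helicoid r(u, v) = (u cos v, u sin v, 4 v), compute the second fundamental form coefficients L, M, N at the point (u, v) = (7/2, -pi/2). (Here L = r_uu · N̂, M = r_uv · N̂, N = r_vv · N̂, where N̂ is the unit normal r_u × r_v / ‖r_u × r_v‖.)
L = 0;  M = -8*sqrt(113)/113;  N = 0

Compute the unit normal N̂(u, v) = (4*sin(v)/sqrt(u^2 + 16), -4*cos(v)/sqrt(u^2 + 16), u/sqrt(u^2 + 16)), and the second partials r_uu, r_uv, r_vv. Take dot products:
  L(u, v) = r_uu · N̂ = 0,
  M(u, v) = r_uv · N̂ = -4/sqrt(u^2 + 16),
  N(u, v) = r_vv · N̂ = 0.
Evaluating at (u, v) = (7/2, -pi/2):
  L = 0, M = -8*sqrt(113)/113, N = 0.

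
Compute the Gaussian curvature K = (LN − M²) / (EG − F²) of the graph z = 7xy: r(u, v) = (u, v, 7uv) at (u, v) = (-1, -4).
K = -49/695556

Coefficients of the first fundamental form: E = 49*v^2 + 1, F = 49*u*v, G = 49*u^2 + 1.
Coefficients of the second fundamental form: L = 0, M = 7/sqrt(49*u^2 + 49*v^2 + 1), N = 0.
Assemble K = (LN − M²)/(EG − F²) = -49/(2401*u^4 + 4802*u^2*v^2 + 98*u^2 + 2401*v^4 + 98*v^2 + 1). At (u, v) = (-1, -4): K = -49/695556.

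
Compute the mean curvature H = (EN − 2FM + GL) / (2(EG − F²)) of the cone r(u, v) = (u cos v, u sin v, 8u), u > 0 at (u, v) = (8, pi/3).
H = sqrt(65)/130

With E = 65, F = 0, G = u^2, L = 0, M = 0, N = 8*sqrt(65)*u^2/(65*Abs(u)), assemble
  H = (EN − 2FM + GL) / (2(EG − F²)) = 4*sqrt(65)/(65*Abs(u)).
At (u, v) = (8, pi/3): H = sqrt(65)/130.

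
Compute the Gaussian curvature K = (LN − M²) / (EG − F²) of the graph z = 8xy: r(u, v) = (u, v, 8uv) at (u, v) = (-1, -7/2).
K = -64/720801

Coefficients of the first fundamental form: E = 64*v^2 + 1, F = 64*u*v, G = 64*u^2 + 1.
Coefficients of the second fundamental form: L = 0, M = 8/sqrt(64*u^2 + 64*v^2 + 1), N = 0.
Assemble K = (LN − M²)/(EG − F²) = -64/(4096*u^4 + 8192*u^2*v^2 + 128*u^2 + 4096*v^4 + 128*v^2 + 1). At (u, v) = (-1, -7/2): K = -64/720801.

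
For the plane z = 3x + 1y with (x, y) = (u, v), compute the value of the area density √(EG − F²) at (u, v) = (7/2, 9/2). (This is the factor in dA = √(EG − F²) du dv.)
√(EG − F²)|_{(7/2, 9/2)} = sqrt(11)

E = 10, F = 3, G = 2, so EG − F² = 11. Taking the positive square root: √(EG − F²) = sqrt(11). At (u, v) = (7/2, 9/2): sqrt(11).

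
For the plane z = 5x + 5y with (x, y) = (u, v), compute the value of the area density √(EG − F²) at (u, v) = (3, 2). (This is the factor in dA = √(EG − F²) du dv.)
√(EG − F²)|_{(3, 2)} = sqrt(51)

E = 26, F = 25, G = 26, so EG − F² = 51. Taking the positive square root: √(EG − F²) = sqrt(51). At (u, v) = (3, 2): sqrt(51).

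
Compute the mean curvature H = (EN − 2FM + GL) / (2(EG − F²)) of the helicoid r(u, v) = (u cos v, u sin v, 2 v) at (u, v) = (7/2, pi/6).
H = 0

With E = 1, F = 0, G = u^2 + 4, L = 0, M = -2/sqrt(u^2 + 4), N = 0, assemble
  H = (EN − 2FM + GL) / (2(EG − F²)) = 0.
At (u, v) = (7/2, pi/6): H = 0.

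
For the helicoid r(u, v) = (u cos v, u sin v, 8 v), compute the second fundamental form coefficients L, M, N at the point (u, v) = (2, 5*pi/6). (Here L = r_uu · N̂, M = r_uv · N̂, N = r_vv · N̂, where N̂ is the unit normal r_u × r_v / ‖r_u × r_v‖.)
L = 0;  M = -4*sqrt(17)/17;  N = 0

Compute the unit normal N̂(u, v) = (8*sin(v)/sqrt(u^2 + 64), -8*cos(v)/sqrt(u^2 + 64), u/sqrt(u^2 + 64)), and the second partials r_uu, r_uv, r_vv. Take dot products:
  L(u, v) = r_uu · N̂ = 0,
  M(u, v) = r_uv · N̂ = -8/sqrt(u^2 + 64),
  N(u, v) = r_vv · N̂ = 0.
Evaluating at (u, v) = (2, 5*pi/6):
  L = 0, M = -4*sqrt(17)/17, N = 0.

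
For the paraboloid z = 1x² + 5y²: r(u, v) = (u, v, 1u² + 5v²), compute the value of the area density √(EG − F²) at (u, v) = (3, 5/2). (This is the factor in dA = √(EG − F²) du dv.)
√(EG − F²)|_{(3, 5/2)} = sqrt(662)

E = 4*u^2 + 1, F = 20*u*v, G = 100*v^2 + 1, so EG − F² = 4*u^2 + 100*v^2 + 1. Taking the positive square root: √(EG − F²) = sqrt(4*u^2 + 100*v^2 + 1). At (u, v) = (3, 5/2): sqrt(662).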